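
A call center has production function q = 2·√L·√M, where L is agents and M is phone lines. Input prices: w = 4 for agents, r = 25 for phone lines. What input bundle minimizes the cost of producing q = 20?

L* = 25, M* = 4

Cost minimization requires the marginal rate of technical substitution to equal the input-price ratio: MP_L/MP_M = w/r.
Here MP_L/MP_M = (1/2)·(M/L)/(1/2) = (M/L). Setting this equal to 4/25 = 0.16 gives M = 0.16L.
Substituting into q = 20: 2·L^(1/2)·(0.16L)^(1/2) = 20.
Solving, L = 25 and M = 4.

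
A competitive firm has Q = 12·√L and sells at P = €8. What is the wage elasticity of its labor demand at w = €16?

MP_L = (1/2)·12·L^(-1/2), so P·MP_L = w gives 48·L^(-1/2) = w.
Solving, L(w) = (48/w)^(2). This is a constant-elasticity form: L ∝ w^(−2), so ε = −2.

ε = -2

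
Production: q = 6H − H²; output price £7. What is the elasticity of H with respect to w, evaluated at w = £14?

From P·MP_H = w with MP_H = 6 − 2H, labor demand is H(w) = (6 − w/7)/2.
dH/dw = −1/(14) = -1/14.
At w = 14, H = 2, so ε = (dH/dw)·(w/H) = (-1/14)·(14/2) = -0.5.

ε = -0.5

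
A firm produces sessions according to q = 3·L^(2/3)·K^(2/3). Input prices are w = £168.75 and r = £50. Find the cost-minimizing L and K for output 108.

Cost minimization requires the marginal rate of technical substitution to equal the input-price ratio: MP_L/MP_K = w/r.
Here MP_L/MP_K = (2/3)·(K/L)/(2/3) = (K/L). Setting this equal to 168.75/50 = 3.375 gives K = 3.375L.
Substituting into q = 108: 3·L^(2/3)·(3.375L)^(2/3) = 108.
Solving, L = 8 and K = 27.

L* = 8, K* = 27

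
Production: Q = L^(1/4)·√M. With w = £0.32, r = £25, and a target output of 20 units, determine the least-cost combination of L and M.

Cost minimization requires the marginal rate of technical substitution to equal the input-price ratio: MP_L/MP_M = w/r.
Here MP_L/MP_M = (1/4)·(M/L)/(1/2) = 0.5·(M/L). Setting this equal to 0.32/25 = 0.0128 gives M = 0.0256L.
Substituting into Q = 20: L^(1/4)·(0.0256L)^(1/2) = 20.
Solving, L = 625 and M = 16.

L* = 625, M* = 16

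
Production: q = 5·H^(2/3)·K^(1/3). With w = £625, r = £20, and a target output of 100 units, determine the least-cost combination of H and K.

Cost minimization requires the marginal rate of technical substitution to equal the input-price ratio: MP_H/MP_K = w/r.
Here MP_H/MP_K = (2/3)·(K/H)/(1/3) = 2·(K/H). Setting this equal to 625/20 = 31.25 gives K = 15.625H.
Substituting into q = 100: 5·H^(2/3)·(15.625H)^(1/3) = 100.
Solving, H = 8 and K = 125.

H* = 8, K* = 125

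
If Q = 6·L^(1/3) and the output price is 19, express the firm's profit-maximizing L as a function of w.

MP_L = (1/3)·6·L^(-2/3) = 2·L^(-2/3).
Setting P·MP_L = w: 38·L^(-2/3) = w.
Solving for L: L^(-2/3) = w/38, so L = (38/w)^(3/2).

L(w) = (38/w)^(3/2)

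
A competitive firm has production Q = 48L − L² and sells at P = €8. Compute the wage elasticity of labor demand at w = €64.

ε = -0.2

From P·MP_L = w with MP_L = 48 − 2L, labor demand is L(w) = (48 − w/8)/2.
dL/dw = −1/(16) = -0.0625.
At w = 64, L = 20, so ε = (dL/dw)·(w/L) = (-0.0625)·(64/20) = -0.2.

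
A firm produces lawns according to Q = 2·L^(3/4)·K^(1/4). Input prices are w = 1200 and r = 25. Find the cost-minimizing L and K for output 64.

L* = 16, K* = 256

Cost minimization requires the marginal rate of technical substitution to equal the input-price ratio: MP_L/MP_K = w/r.
Here MP_L/MP_K = (3/4)·(K/L)/(1/4) = 3·(K/L). Setting this equal to 1200/25 = 48 gives K = 16L.
Substituting into Q = 64: 2·L^(3/4)·(16L)^(1/4) = 64.
Solving, L = 16 and K = 256.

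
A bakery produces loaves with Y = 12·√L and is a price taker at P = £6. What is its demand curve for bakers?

MP_L = (1/2)·12·L^(-1/2) = 6·L^(-1/2).
Setting P·MP_L = w: 36·L^(-1/2) = w.
Solving for L: L^(-1/2) = w/36, so L = (36/w)^(2).

L(w) = 1296/w²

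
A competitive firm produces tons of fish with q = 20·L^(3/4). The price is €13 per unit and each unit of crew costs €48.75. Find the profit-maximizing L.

L* = 256

MP_L = (3/4)·20·L^(-1/4) = 15·L^(-1/4).
Profit maximization for a price taker requires P·MP_L = w: 13·15·L^(-1/4) = 48.75.
So L^(-1/4) = 0.25, which gives L = 256.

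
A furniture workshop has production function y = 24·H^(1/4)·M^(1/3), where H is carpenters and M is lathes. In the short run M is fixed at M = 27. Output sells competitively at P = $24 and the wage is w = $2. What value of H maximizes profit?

With M = 27, MP_H = (1/4)·24·H^(-3/4)·27^(1/3) = 18·H^(-3/4).
Profit maximization for a price taker requires P·MP_H = w: 24·18·H^(-3/4) = 2.
So H^(-3/4) = 1/216, which gives H = 1296.

H* = 1296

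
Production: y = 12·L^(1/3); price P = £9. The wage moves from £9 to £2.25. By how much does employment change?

From P·MP_L = w with MP_L = 4·L^(-2/3), the labor demand is L(w) = (36/w)^(3/2).
At w = 9: L = 8. At w = 2.25: L = 64.
ΔL = 64 − 8 = 56.

ΔL = 56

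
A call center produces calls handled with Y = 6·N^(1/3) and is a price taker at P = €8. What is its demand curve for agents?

MP_N = (1/3)·6·N^(-2/3) = 2·N^(-2/3).
Setting P·MP_N = w: 16·N^(-2/3) = w.
Solving for N: N^(-2/3) = w/16, so N = (16/w)^(3/2).

N(w) = (16/w)^(3/2)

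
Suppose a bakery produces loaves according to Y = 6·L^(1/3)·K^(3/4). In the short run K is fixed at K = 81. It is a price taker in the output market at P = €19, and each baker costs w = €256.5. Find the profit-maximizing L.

L* = 8

With K = 81, MP_L = (1/3)·6·L^(-2/3)·81^(3/4) = 54·L^(-2/3).
Profit maximization for a price taker requires P·MP_L = w: 19·54·L^(-2/3) = 256.5.
So L^(-2/3) = 0.25, which gives L = 8.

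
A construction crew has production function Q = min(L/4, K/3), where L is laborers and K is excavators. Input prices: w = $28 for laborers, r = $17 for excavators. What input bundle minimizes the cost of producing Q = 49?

With a fixed-proportions technology, the cost-minimizing bundle uses no slack in either input: L/4 = K/3 = Q.
So L = 4·49 = 196 and K = 3·49 = 147.

L* = 196, K* = 147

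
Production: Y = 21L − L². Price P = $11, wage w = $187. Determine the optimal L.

L* = 2

The marginal product of L is MP_L = 21 − 2L.
A price-taking firm hires until the value of the marginal product equals the wage: P·MP_L = w, so 11·(21 − 2L) = 187.
Then 21 − 2L = 17, giving L = 2.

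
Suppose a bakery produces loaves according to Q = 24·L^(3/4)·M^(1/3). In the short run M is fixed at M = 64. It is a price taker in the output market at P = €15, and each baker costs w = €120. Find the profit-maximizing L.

L* = 6561

With M = 64, MP_L = (3/4)·24·L^(-1/4)·64^(1/3) = 72·L^(-1/4).
Profit maximization for a price taker requires P·MP_L = w: 15·72·L^(-1/4) = 120.
So L^(-1/4) = 1/9, which gives L = 6561.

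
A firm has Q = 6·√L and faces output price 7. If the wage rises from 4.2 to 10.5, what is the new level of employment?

From P·MP_L = w with MP_L = 3·L^(-1/2), the labor demand is L(w) = (21/w)^(2).
At w = 4.2: L = 25. At w = 10.5: L = 4.

L* = 4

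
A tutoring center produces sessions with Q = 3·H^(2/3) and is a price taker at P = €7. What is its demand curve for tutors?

MP_H = (2/3)·3·H^(-1/3) = 2·H^(-1/3).
Setting P·MP_H = w: 14·H^(-1/3) = w.
Solving for H: H^(-1/3) = w/14, so H = (14/w)^(3).

H(w) = 2744/w³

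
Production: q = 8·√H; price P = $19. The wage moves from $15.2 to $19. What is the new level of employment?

From P·MP_H = w with MP_H = 4·H^(-1/2), the labor demand is H(w) = (76/w)^(2).
At w = 15.2: H = 25. At w = 19: H = 16.

H* = 16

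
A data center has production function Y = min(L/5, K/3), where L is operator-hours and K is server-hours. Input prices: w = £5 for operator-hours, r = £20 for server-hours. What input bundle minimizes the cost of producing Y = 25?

With a fixed-proportions technology, the cost-minimizing bundle uses no slack in either input: L/5 = K/3 = Y.
So L = 5·25 = 125 and K = 3·25 = 75.

L* = 125, K* = 75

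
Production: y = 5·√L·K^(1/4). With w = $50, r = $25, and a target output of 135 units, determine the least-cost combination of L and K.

L* = 81, K* = 81

Cost minimization requires the marginal rate of technical substitution to equal the input-price ratio: MP_L/MP_K = w/r.
Here MP_L/MP_K = (1/2)·(K/L)/(1/4) = 2·(K/L). Setting this equal to 50/25 = 2 gives K = L.
Substituting into y = 135: 5·L^(1/2)·(L)^(1/4) = 135.
Solving, L = 81 and K = 81.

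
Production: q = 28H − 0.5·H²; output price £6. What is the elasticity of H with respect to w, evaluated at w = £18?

From P·MP_H = w with MP_H = 28 − H, labor demand is H(w) = 28 − w/6.
dH/dw = −1/(6) = -1/6.
At w = 18, H = 25, so ε = (dH/dw)·(w/H) = (-1/6)·(18/25) = -0.12.

ε = -0.12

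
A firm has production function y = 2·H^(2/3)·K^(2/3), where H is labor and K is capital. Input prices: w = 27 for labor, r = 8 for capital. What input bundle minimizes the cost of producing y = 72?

H* = 8, K* = 27

Cost minimization requires the marginal rate of technical substitution to equal the input-price ratio: MP_H/MP_K = w/r.
Here MP_H/MP_K = (2/3)·(K/H)/(2/3) = (K/H). Setting this equal to 27/8 = 3.375 gives K = 3.375H.
Substituting into y = 72: 2·H^(2/3)·(3.375H)^(2/3) = 72.
Solving, H = 8 and K = 27.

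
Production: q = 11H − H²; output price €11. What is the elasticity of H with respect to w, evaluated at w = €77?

ε = -1.75

From P·MP_H = w with MP_H = 11 − 2H, labor demand is H(w) = (11 − w/11)/2.
dH/dw = −1/(22) = -1/22.
At w = 77, H = 2, so ε = (dH/dw)·(w/H) = (-1/22)·(77/2) = -1.75.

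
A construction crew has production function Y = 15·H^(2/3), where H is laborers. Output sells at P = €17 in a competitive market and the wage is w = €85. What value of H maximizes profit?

H* = 8

MP_H = (2/3)·15·H^(-1/3) = 10·H^(-1/3).
Profit maximization for a price taker requires P·MP_H = w: 17·10·H^(-1/3) = 85.
So H^(-1/3) = 0.5, which gives H = 8.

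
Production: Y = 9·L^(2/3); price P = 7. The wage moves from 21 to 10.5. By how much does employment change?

From P·MP_L = w with MP_L = 6·L^(-1/3), the labor demand is L(w) = (42/w)^(3).
At w = 21: L = 8. At w = 10.5: L = 64.
ΔL = 64 − 8 = 56.

ΔL = 56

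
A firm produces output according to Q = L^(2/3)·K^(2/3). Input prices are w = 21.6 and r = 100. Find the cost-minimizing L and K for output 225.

Cost minimization requires the marginal rate of technical substitution to equal the input-price ratio: MP_L/MP_K = w/r.
Here MP_L/MP_K = (2/3)·(K/L)/(2/3) = (K/L). Setting this equal to 21.6/100 = 0.216 gives K = 0.216L.
Substituting into Q = 225: L^(2/3)·(0.216L)^(2/3) = 225.
Solving, L = 125 and K = 27.

L* = 125, K* = 27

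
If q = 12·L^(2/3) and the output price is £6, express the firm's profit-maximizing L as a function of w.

MP_L = (2/3)·12·L^(-1/3) = 8·L^(-1/3).
Setting P·MP_L = w: 48·L^(-1/3) = w.
Solving for L: L^(-1/3) = w/48, so L = (48/w)^(3).

L(w) = 110592/w³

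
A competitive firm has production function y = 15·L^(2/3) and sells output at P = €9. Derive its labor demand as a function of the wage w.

L(w) = 729000/w³

MP_L = (2/3)·15·L^(-1/3) = 10·L^(-1/3).
Setting P·MP_L = w: 90·L^(-1/3) = w.
Solving for L: L^(-1/3) = w/90, so L = (90/w)^(3).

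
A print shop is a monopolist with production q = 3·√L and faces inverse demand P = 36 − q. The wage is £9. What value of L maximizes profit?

Marginal revenue from the inverse demand is MR = 36 − 2q.
The marginal product is MP_L = 1.5·L^(-1/2).
A monopolist hires until marginal revenue product equals the wage: MR·MP_L = w.
At L, q = 3·√L. Substituting and solving: (36 − 6·√L)·1.5·L^(-1/2) = 9 gives L = 9.

L* = 9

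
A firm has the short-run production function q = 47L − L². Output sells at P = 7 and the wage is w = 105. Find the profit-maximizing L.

The marginal product of L is MP_L = 47 − 2L.
A price-taking firm hires until the value of the marginal product equals the wage: P·MP_L = w, so 7·(47 − 2L) = 105.
Then 47 − 2L = 15, giving L = 16.

L* = 16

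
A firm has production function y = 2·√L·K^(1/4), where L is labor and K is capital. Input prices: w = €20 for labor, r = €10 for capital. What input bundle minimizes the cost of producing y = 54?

L* = 81, K* = 81

Cost minimization requires the marginal rate of technical substitution to equal the input-price ratio: MP_L/MP_K = w/r.
Here MP_L/MP_K = (1/2)·(K/L)/(1/4) = 2·(K/L). Setting this equal to 20/10 = 2 gives K = L.
Substituting into y = 54: 2·L^(1/2)·(L)^(1/4) = 54.
Solving, L = 81 and K = 81.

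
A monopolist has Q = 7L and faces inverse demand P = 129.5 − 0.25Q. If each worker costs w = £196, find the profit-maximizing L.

L* = 29

Marginal revenue from the inverse demand is MR = 129.5 − 0.5Q.
The marginal product is MP_L = 7.
A monopolist hires until marginal revenue product equals the wage: MR·MP_L = w.
(129.5 − 3.5L)·7 = 196, so L = 29.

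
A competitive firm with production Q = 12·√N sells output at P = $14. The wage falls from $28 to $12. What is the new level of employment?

From P·MP_N = w with MP_N = 6·N^(-1/2), the labor demand is N(w) = (84/w)^(2).
At w = 28: N = 9. At w = 12: N = 49.

N* = 49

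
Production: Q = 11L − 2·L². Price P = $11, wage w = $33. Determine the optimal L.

L* = 2

The marginal product of L is MP_L = 11 − 4L.
A price-taking firm hires until the value of the marginal product equals the wage: P·MP_L = w, so 11·(11 − 4L) = 33.
Then 11 − 4L = 3, giving L = 2.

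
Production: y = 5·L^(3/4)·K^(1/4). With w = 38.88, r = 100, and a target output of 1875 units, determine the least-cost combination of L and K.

Cost minimization requires the marginal rate of technical substitution to equal the input-price ratio: MP_L/MP_K = w/r.
Here MP_L/MP_K = (3/4)·(K/L)/(1/4) = 3·(K/L). Setting this equal to 38.88/100 = 0.3888 gives K = 0.1296L.
Substituting into y = 1875: 5·L^(3/4)·(0.1296L)^(1/4) = 1875.
Solving, L = 625 and K = 81.

L* = 625, K* = 81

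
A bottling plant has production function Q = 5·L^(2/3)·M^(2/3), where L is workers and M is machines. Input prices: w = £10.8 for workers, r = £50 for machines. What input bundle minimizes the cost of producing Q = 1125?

Cost minimization requires the marginal rate of technical substitution to equal the input-price ratio: MP_L/MP_M = w/r.
Here MP_L/MP_M = (2/3)·(M/L)/(2/3) = (M/L). Setting this equal to 10.8/50 = 0.216 gives M = 0.216L.
Substituting into Q = 1125: 5·L^(2/3)·(0.216L)^(2/3) = 1125.
Solving, L = 125 and M = 27.

L* = 125, M* = 27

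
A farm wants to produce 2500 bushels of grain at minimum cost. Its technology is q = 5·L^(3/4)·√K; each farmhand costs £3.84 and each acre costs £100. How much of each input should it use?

Cost minimization requires the marginal rate of technical substitution to equal the input-price ratio: MP_L/MP_K = w/r.
Here MP_L/MP_K = (3/4)·(K/L)/(1/2) = 1.5·(K/L). Setting this equal to 3.84/100 = 0.0384 gives K = 0.0256L.
Substituting into q = 2500: 5·L^(3/4)·(0.0256L)^(1/2) = 2500.
Solving, L = 625 and K = 16.

L* = 625, K* = 16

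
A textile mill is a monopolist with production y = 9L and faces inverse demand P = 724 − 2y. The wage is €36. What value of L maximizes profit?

Marginal revenue from the inverse demand is MR = 724 − 4y.
The marginal product is MP_L = 9.
A monopolist hires until marginal revenue product equals the wage: MR·MP_L = w.
(724 − 36L)·9 = 36, so L = 20.

L* = 20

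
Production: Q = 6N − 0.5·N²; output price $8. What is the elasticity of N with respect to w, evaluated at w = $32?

ε = -2

From P·MP_N = w with MP_N = 6 − N, labor demand is N(w) = 6 − w/8.
dN/dw = −1/(8) = -0.125.
At w = 32, N = 2, so ε = (dN/dw)·(w/N) = (-0.125)·(32/2) = -2.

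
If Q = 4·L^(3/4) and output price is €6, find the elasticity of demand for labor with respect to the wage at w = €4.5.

MP_L = (3/4)·4·L^(-1/4), so P·MP_L = w gives 18·L^(-1/4) = w.
Solving, L(w) = (18/w)^(4). This is a constant-elasticity form: L ∝ w^(−4), so ε = −4.

ε = -4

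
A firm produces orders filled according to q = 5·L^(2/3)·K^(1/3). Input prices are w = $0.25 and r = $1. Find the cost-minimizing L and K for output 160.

Cost minimization requires the marginal rate of technical substitution to equal the input-price ratio: MP_L/MP_K = w/r.
Here MP_L/MP_K = (2/3)·(K/L)/(1/3) = 2·(K/L). Setting this equal to 0.25/1 = 0.25 gives K = 0.125L.
Substituting into q = 160: 5·L^(2/3)·(0.125L)^(1/3) = 160.
Solving, L = 64 and K = 8.

L* = 64, K* = 8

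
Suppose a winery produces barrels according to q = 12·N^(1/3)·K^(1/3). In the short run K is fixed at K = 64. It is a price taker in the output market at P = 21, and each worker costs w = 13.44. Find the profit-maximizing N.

With K = 64, MP_N = (1/3)·12·N^(-2/3)·64^(1/3) = 16·N^(-2/3).
Profit maximization for a price taker requires P·MP_N = w: 21·16·N^(-2/3) = 13.44.
So N^(-2/3) = 0.04, which gives N = 125.

N* = 125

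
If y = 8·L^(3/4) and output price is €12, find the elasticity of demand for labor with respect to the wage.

ε = -4

MP_L = (3/4)·8·L^(-1/4), so P·MP_L = w gives 72·L^(-1/4) = w.
Solving, L(w) = (72/w)^(4). This is a constant-elasticity form: L ∝ w^(−4), so ε = −4.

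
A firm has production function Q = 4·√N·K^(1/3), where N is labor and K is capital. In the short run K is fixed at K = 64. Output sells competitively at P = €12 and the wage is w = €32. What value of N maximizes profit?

N* = 9

With K = 64, MP_N = (1/2)·4·N^(-1/2)·64^(1/3) = 8·N^(-1/2).
Profit maximization for a price taker requires P·MP_N = w: 12·8·N^(-1/2) = 32.
So N^(-1/2) = 1/3, which gives N = 9.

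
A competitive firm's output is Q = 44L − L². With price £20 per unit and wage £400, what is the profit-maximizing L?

The marginal product of L is MP_L = 44 − 2L.
A price-taking firm hires until the value of the marginal product equals the wage: P·MP_L = w, so 20·(44 − 2L) = 400.
Then 44 − 2L = 20, giving L = 12.

L* = 12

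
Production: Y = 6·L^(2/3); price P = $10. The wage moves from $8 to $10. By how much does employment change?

From P·MP_L = w with MP_L = 4·L^(-1/3), the labor demand is L(w) = (40/w)^(3).
At w = 8: L = 125. At w = 10: L = 64.
ΔL = 64 − 125 = -61.

ΔL = -61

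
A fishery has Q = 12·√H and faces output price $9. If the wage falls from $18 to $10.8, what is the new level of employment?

From P·MP_H = w with MP_H = 6·H^(-1/2), the labor demand is H(w) = (54/w)^(2).
At w = 18: H = 9. At w = 10.8: H = 25.

H* = 25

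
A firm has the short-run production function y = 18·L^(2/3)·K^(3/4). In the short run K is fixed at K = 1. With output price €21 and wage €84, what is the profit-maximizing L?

L* = 27

With K = 1, MP_L = (2/3)·18·L^(-1/3)·1^(3/4) = 12·L^(-1/3).
Profit maximization for a price taker requires P·MP_L = w: 21·12·L^(-1/3) = 84.
So L^(-1/3) = 1/3, which gives L = 27.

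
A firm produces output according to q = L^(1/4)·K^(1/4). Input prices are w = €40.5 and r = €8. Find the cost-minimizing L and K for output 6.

L* = 16, K* = 81

Cost minimization requires the marginal rate of technical substitution to equal the input-price ratio: MP_L/MP_K = w/r.
Here MP_L/MP_K = (1/4)·(K/L)/(1/4) = (K/L). Setting this equal to 40.5/8 = 5.0625 gives K = 5.0625L.
Substituting into q = 6: L^(1/4)·(5.0625L)^(1/4) = 6.
Solving, L = 16 and K = 81.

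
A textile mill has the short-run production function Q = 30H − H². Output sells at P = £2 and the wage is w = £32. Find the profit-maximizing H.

The marginal product of H is MP_H = 30 − 2H.
A price-taking firm hires until the value of the marginal product equals the wage: P·MP_H = w, so 2·(30 − 2H) = 32.
Then 30 − 2H = 16, giving H = 7.

H* = 7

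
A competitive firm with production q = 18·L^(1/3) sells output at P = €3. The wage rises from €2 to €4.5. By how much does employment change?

From P·MP_L = w with MP_L = 6·L^(-2/3), the labor demand is L(w) = (18/w)^(3/2).
At w = 2: L = 27. At w = 4.5: L = 8.
ΔL = 8 − 27 = -19.

ΔL = -19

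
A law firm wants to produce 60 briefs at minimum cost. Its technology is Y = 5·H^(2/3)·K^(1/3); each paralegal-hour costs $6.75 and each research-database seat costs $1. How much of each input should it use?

H* = 8, K* = 27

Cost minimization requires the marginal rate of technical substitution to equal the input-price ratio: MP_H/MP_K = w/r.
Here MP_H/MP_K = (2/3)·(K/H)/(1/3) = 2·(K/H). Setting this equal to 6.75/1 = 6.75 gives K = 3.375H.
Substituting into Y = 60: 5·H^(2/3)·(3.375H)^(1/3) = 60.
Solving, H = 8 and K = 27.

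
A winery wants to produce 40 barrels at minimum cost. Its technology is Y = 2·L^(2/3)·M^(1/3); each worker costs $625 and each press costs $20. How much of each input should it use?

Cost minimization requires the marginal rate of technical substitution to equal the input-price ratio: MP_L/MP_M = w/r.
Here MP_L/MP_M = (2/3)·(M/L)/(1/3) = 2·(M/L). Setting this equal to 625/20 = 31.25 gives M = 15.625L.
Substituting into Y = 40: 2·L^(2/3)·(15.625L)^(1/3) = 40.
Solving, L = 8 and M = 125.

L* = 8, M* = 125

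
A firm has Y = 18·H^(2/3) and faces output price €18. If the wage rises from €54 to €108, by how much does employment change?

From P·MP_H = w with MP_H = 12·H^(-1/3), the labor demand is H(w) = (216/w)^(3).
At w = 54: H = 64. At w = 108: H = 8.
ΔH = 8 − 64 = -56.

ΔH = -56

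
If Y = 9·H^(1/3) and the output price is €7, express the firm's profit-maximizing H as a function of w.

H(w) = (21/w)^(3/2)

MP_H = (1/3)·9·H^(-2/3) = 3·H^(-2/3).
Setting P·MP_H = w: 21·H^(-2/3) = w.
Solving for H: H^(-2/3) = w/21, so H = (21/w)^(3/2).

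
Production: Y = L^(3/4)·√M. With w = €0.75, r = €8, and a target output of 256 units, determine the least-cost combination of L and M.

Cost minimization requires the marginal rate of technical substitution to equal the input-price ratio: MP_L/MP_M = w/r.
Here MP_L/MP_M = (3/4)·(M/L)/(1/2) = 1.5·(M/L). Setting this equal to 0.75/8 = 0.09375 gives M = 0.0625L.
Substituting into Y = 256: L^(3/4)·(0.0625L)^(1/2) = 256.
Solving, L = 256 and M = 16.

L* = 256, M* = 16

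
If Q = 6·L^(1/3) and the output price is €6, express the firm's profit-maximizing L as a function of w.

L(w) = (12/w)^(3/2)

MP_L = (1/3)·6·L^(-2/3) = 2·L^(-2/3).
Setting P·MP_L = w: 12·L^(-2/3) = w.
Solving for L: L^(-2/3) = w/12, so L = (12/w)^(3/2).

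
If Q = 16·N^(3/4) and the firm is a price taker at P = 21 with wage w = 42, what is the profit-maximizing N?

MP_N = (3/4)·16·N^(-1/4) = 12·N^(-1/4).
Profit maximization for a price taker requires P·MP_N = w: 21·12·N^(-1/4) = 42.
So N^(-1/4) = 1/6, which gives N = 1296.

N* = 1296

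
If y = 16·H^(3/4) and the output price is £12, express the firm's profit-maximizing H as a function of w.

H(w) = (144/w)^(4)

MP_H = (3/4)·16·H^(-1/4) = 12·H^(-1/4).
Setting P·MP_H = w: 144·H^(-1/4) = w.
Solving for H: H^(-1/4) = w/144, so H = (144/w)^(4).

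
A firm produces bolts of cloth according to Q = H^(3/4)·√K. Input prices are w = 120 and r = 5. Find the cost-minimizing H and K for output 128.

Cost minimization requires the marginal rate of technical substitution to equal the input-price ratio: MP_H/MP_K = w/r.
Here MP_H/MP_K = (3/4)·(K/H)/(1/2) = 1.5·(K/H). Setting this equal to 120/5 = 24 gives K = 16H.
Substituting into Q = 128: H^(3/4)·(16H)^(1/2) = 128.
Solving, H = 16 and K = 256.

H* = 16, K* = 256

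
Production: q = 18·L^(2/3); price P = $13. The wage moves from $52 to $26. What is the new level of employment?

From P·MP_L = w with MP_L = 12·L^(-1/3), the labor demand is L(w) = (156/w)^(3).
At w = 52: L = 27. At w = 26: L = 216.

L* = 216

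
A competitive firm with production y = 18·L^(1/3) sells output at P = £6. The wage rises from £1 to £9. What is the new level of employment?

L* = 8

From P·MP_L = w with MP_L = 6·L^(-2/3), the labor demand is L(w) = (36/w)^(3/2).
At w = 1: L = 216. At w = 9: L = 8.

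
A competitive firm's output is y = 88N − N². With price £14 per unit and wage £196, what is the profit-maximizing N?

The marginal product of N is MP_N = 88 − 2N.
A price-taking firm hires until the value of the marginal product equals the wage: P·MP_N = w, so 14·(88 − 2N) = 196.
Then 88 − 2N = 14, giving N = 37.

N* = 37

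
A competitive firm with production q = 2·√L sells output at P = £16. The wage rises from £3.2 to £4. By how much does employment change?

ΔL = -9

From P·MP_L = w with MP_L = L^(-1/2), the labor demand is L(w) = (16/w)^(2).
At w = 3.2: L = 25. At w = 4: L = 16.
ΔL = 16 − 25 = -9.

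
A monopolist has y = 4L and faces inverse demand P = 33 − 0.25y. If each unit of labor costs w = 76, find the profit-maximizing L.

L* = 7

Marginal revenue from the inverse demand is MR = 33 − 0.5y.
The marginal product is MP_L = 4.
A monopolist hires until marginal revenue product equals the wage: MR·MP_L = w.
(33 − 2L)·4 = 76, so L = 7.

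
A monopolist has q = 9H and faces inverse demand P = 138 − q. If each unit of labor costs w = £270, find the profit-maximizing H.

Marginal revenue from the inverse demand is MR = 138 − 2q.
The marginal product is MP_H = 9.
A monopolist hires until marginal revenue product equals the wage: MR·MP_H = w.
(138 − 18H)·9 = 270, so H = 6.

H* = 6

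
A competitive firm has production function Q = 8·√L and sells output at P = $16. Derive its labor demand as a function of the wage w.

MP_L = (1/2)·8·L^(-1/2) = 4·L^(-1/2).
Setting P·MP_L = w: 64·L^(-1/2) = w.
Solving for L: L^(-1/2) = w/64, so L = (64/w)^(2).

L(w) = 4096/w²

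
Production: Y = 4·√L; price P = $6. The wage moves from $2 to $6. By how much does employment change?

From P·MP_L = w with MP_L = 2·L^(-1/2), the labor demand is L(w) = (12/w)^(2).
At w = 2: L = 36. At w = 6: L = 4.
ΔL = 4 − 36 = -32.

ΔL = -32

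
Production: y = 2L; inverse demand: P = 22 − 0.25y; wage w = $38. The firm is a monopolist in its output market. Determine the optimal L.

L* = 3

Marginal revenue from the inverse demand is MR = 22 − 0.5y.
The marginal product is MP_L = 2.
A monopolist hires until marginal revenue product equals the wage: MR·MP_L = w.
(22 − L)·2 = 38, so L = 3.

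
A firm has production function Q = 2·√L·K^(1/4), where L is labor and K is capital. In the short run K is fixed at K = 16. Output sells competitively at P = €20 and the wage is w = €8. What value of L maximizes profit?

With K = 16, MP_L = (1/2)·2·L^(-1/2)·16^(1/4) = 2·L^(-1/2).
Profit maximization for a price taker requires P·MP_L = w: 20·2·L^(-1/2) = 8.
So L^(-1/2) = 0.2, which gives L = 25.

L* = 25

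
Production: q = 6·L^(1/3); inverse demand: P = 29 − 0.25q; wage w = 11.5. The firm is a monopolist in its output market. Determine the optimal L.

Marginal revenue from the inverse demand is MR = 29 − 0.5q.
The marginal product is MP_L = 2·L^(-2/3).
A monopolist hires until marginal revenue product equals the wage: MR·MP_L = w.
At L, q = 6·L^(1/3). Substituting and solving: (29 − 3·L^(1/3))·2·L^(-2/3) = 11.5 gives L = 8.

L* = 8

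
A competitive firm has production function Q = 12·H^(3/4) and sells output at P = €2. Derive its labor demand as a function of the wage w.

H(w) = 104976/w^(4)

MP_H = (3/4)·12·H^(-1/4) = 9·H^(-1/4).
Setting P·MP_H = w: 18·H^(-1/4) = w.
Solving for H: H^(-1/4) = w/18, so H = (18/w)^(4).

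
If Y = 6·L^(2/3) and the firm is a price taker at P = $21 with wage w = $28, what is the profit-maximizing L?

MP_L = (2/3)·6·L^(-1/3) = 4·L^(-1/3).
Profit maximization for a price taker requires P·MP_L = w: 21·4·L^(-1/3) = 28.
So L^(-1/3) = 1/3, which gives L = 27.

L* = 27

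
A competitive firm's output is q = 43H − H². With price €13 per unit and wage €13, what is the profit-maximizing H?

The marginal product of H is MP_H = 43 − 2H.
A price-taking firm hires until the value of the marginal product equals the wage: P·MP_H = w, so 13·(43 − 2H) = 13.
Then 43 − 2H = 1, giving H = 21.

H* = 21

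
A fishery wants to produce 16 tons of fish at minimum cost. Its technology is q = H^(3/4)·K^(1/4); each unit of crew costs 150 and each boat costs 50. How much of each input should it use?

H* = 16, K* = 16

Cost minimization requires the marginal rate of technical substitution to equal the input-price ratio: MP_H/MP_K = w/r.
Here MP_H/MP_K = (3/4)·(K/H)/(1/4) = 3·(K/H). Setting this equal to 150/50 = 3 gives K = H.
Substituting into q = 16: H^(3/4)·(H)^(1/4) = 16.
Solving, H = 16 and K = 16.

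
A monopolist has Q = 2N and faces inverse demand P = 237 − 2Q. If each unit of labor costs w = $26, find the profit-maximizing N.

N* = 28

Marginal revenue from the inverse demand is MR = 237 − 4Q.
The marginal product is MP_N = 2.
A monopolist hires until marginal revenue product equals the wage: MR·MP_N = w.
(237 − 8N)·2 = 26, so N = 28.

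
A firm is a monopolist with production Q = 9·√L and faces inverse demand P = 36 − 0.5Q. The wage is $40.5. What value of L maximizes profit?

Marginal revenue from the inverse demand is MR = 36 − Q.
The marginal product is MP_L = 4.5·L^(-1/2).
A monopolist hires until marginal revenue product equals the wage: MR·MP_L = w.
At L, Q = 9·√L. Substituting and solving: (36 − 9·√L)·4.5·L^(-1/2) = 40.5 gives L = 4.

L* = 4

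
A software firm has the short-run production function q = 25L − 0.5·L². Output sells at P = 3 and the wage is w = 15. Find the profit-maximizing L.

L* = 20

The marginal product of L is MP_L = 25 − L.
A price-taking firm hires until the value of the marginal product equals the wage: P·MP_L = w, so 3·(25 − L) = 15.
Then 25 − L = 5, giving L = 20.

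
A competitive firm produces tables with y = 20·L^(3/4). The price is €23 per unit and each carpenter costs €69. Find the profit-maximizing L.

MP_L = (3/4)·20·L^(-1/4) = 15·L^(-1/4).
Profit maximization for a price taker requires P·MP_L = w: 23·15·L^(-1/4) = 69.
So L^(-1/4) = 0.2, which gives L = 625.

L* = 625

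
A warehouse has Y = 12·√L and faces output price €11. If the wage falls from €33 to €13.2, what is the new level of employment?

L* = 25

From P·MP_L = w with MP_L = 6·L^(-1/2), the labor demand is L(w) = (66/w)^(2).
At w = 33: L = 4. At w = 13.2: L = 25.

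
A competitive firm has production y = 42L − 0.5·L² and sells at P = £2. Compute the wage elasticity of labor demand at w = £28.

ε = -0.5

From P·MP_L = w with MP_L = 42 − L, labor demand is L(w) = 42 − w/2.
dL/dw = −1/(2) = -0.5.
At w = 28, L = 28, so ε = (dL/dw)·(w/L) = (-0.5)·(28/28) = -0.5.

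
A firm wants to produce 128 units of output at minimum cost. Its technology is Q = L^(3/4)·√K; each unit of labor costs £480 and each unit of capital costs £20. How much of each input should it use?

Cost minimization requires the marginal rate of technical substitution to equal the input-price ratio: MP_L/MP_K = w/r.
Here MP_L/MP_K = (3/4)·(K/L)/(1/2) = 1.5·(K/L). Setting this equal to 480/20 = 24 gives K = 16L.
Substituting into Q = 128: L^(3/4)·(16L)^(1/2) = 128.
Solving, L = 16 and K = 256.

L* = 16, K* = 256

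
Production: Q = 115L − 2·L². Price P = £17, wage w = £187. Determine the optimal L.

L* = 26

The marginal product of L is MP_L = 115 − 4L.
A price-taking firm hires until the value of the marginal product equals the wage: P·MP_L = w, so 17·(115 − 4L) = 187.
Then 115 − 4L = 11, giving L = 26.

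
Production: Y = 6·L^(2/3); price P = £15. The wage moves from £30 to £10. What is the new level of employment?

From P·MP_L = w with MP_L = 4·L^(-1/3), the labor demand is L(w) = (60/w)^(3).
At w = 30: L = 8. At w = 10: L = 216.

L* = 216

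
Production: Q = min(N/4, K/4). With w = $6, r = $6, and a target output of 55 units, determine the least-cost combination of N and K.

N* = 220, K* = 220

With a fixed-proportions technology, the cost-minimizing bundle uses no slack in either input: N/4 = K/4 = Q.
So N = 4·55 = 220 and K = 4·55 = 220.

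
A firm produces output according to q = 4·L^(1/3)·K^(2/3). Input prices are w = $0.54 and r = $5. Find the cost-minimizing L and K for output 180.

Cost minimization requires the marginal rate of technical substitution to equal the input-price ratio: MP_L/MP_K = w/r.
Here MP_L/MP_K = (1/3)·(K/L)/(2/3) = 0.5·(K/L). Setting this equal to 0.54/5 = 0.108 gives K = 0.216L.
Substituting into q = 180: 4·L^(1/3)·(0.216L)^(2/3) = 180.
Solving, L = 125 and K = 27.

L* = 125, K* = 27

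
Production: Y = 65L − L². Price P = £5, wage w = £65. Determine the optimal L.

The marginal product of L is MP_L = 65 − 2L.
A price-taking firm hires until the value of the marginal product equals the wage: P·MP_L = w, so 5·(65 − 2L) = 65.
Then 65 − 2L = 13, giving L = 26.

L* = 26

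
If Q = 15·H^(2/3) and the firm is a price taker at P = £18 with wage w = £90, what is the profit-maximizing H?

H* = 8

MP_H = (2/3)·15·H^(-1/3) = 10·H^(-1/3).
Profit maximization for a price taker requires P·MP_H = w: 18·10·H^(-1/3) = 90.
So H^(-1/3) = 0.5, which gives H = 8.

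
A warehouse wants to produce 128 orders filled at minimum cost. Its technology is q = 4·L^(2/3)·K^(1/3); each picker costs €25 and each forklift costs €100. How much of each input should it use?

L* = 64, K* = 8

Cost minimization requires the marginal rate of technical substitution to equal the input-price ratio: MP_L/MP_K = w/r.
Here MP_L/MP_K = (2/3)·(K/L)/(1/3) = 2·(K/L). Setting this equal to 25/100 = 0.25 gives K = 0.125L.
Substituting into q = 128: 4·L^(2/3)·(0.125L)^(1/3) = 128.
Solving, L = 64 and K = 8.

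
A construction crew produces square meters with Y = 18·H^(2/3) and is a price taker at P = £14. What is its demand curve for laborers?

MP_H = (2/3)·18·H^(-1/3) = 12·H^(-1/3).
Setting P·MP_H = w: 168·H^(-1/3) = w.
Solving for H: H^(-1/3) = w/168, so H = (168/w)^(3).

H(w) = 4741632/w³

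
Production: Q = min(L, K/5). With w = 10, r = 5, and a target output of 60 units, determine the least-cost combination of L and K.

With a fixed-proportions technology, the cost-minimizing bundle uses no slack in either input: L = K/5 = Q.
So L = 60 and K = 5·60 = 300.

L* = 60, K* = 300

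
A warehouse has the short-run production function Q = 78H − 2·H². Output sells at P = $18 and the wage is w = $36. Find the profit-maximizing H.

The marginal product of H is MP_H = 78 − 4H.
A price-taking firm hires until the value of the marginal product equals the wage: P·MP_H = w, so 18·(78 − 4H) = 36.
Then 78 − 4H = 2, giving H = 19.

H* = 19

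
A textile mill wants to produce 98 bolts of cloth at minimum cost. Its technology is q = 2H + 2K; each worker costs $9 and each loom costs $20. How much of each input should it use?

The inputs are perfect substitutes, so the firm uses whichever has the lower cost per unit of output.
Cost per unit of output via H is w/2 = 4.5; via K it is r/2 = 10. H is cheaper.
Producing q = 98 with H alone: H = 49, K = 0.

H* = 49, K* = 0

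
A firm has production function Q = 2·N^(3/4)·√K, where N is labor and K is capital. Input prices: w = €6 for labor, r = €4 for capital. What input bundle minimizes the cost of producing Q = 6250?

Cost minimization requires the marginal rate of technical substitution to equal the input-price ratio: MP_N/MP_K = w/r.
Here MP_N/MP_K = (3/4)·(K/N)/(1/2) = 1.5·(K/N). Setting this equal to 6/4 = 1.5 gives K = N.
Substituting into Q = 6250: 2·N^(3/4)·(N)^(1/2) = 6250.
Solving, N = 625 and K = 625.

N* = 625, K* = 625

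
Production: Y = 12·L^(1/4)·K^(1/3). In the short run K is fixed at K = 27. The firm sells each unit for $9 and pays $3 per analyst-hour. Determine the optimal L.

With K = 27, MP_L = (1/4)·12·L^(-3/4)·27^(1/3) = 9·L^(-3/4).
Profit maximization for a price taker requires P·MP_L = w: 9·9·L^(-3/4) = 3.
So L^(-3/4) = 1/27, which gives L = 81.

L* = 81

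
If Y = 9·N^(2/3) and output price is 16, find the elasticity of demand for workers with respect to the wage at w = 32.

MP_N = (2/3)·9·N^(-1/3), so P·MP_N = w gives 96·N^(-1/3) = w.
Solving, N(w) = (96/w)^(3). This is a constant-elasticity form: N ∝ w^(−3), so ε = −3.

ε = -3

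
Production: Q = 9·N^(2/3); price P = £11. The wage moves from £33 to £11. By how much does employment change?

From P·MP_N = w with MP_N = 6·N^(-1/3), the labor demand is N(w) = (66/w)^(3).
At w = 33: N = 8. At w = 11: N = 216.
ΔN = 216 − 8 = 208.

ΔN = 208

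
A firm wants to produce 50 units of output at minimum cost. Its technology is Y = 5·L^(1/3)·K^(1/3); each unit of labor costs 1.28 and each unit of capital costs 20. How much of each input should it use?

Cost minimization requires the marginal rate of technical substitution to equal the input-price ratio: MP_L/MP_K = w/r.
Here MP_L/MP_K = (1/3)·(K/L)/(1/3) = (K/L). Setting this equal to 1.28/20 = 0.064 gives K = 0.064L.
Substituting into Y = 50: 5·L^(1/3)·(0.064L)^(1/3) = 50.
Solving, L = 125 and K = 8.

L* = 125, K* = 8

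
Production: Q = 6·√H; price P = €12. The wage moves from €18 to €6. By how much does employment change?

ΔH = 32

From P·MP_H = w with MP_H = 3·H^(-1/2), the labor demand is H(w) = (36/w)^(2).
At w = 18: H = 4. At w = 6: H = 36.
ΔH = 36 − 4 = 32.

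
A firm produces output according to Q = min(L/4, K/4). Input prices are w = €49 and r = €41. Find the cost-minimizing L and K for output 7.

With a fixed-proportions technology, the cost-minimizing bundle uses no slack in either input: L/4 = K/4 = Q.
So L = 4·7 = 28 and K = 4·7 = 28.

L* = 28, K* = 28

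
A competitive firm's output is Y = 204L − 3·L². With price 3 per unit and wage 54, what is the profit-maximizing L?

The marginal product of L is MP_L = 204 − 6L.
A price-taking firm hires until the value of the marginal product equals the wage: P·MP_L = w, so 3·(204 − 6L) = 54.
Then 204 − 6L = 18, giving L = 31.

L* = 31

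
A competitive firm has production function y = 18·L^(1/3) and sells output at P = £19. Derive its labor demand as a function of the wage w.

L(w) = (114/w)^(3/2)

MP_L = (1/3)·18·L^(-2/3) = 6·L^(-2/3).
Setting P·MP_L = w: 114·L^(-2/3) = w.
Solving for L: L^(-2/3) = w/114, so L = (114/w)^(3/2).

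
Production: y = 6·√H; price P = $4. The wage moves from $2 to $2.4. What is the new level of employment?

From P·MP_H = w with MP_H = 3·H^(-1/2), the labor demand is H(w) = (12/w)^(2).
At w = 2: H = 36. At w = 2.4: H = 25.

H* = 25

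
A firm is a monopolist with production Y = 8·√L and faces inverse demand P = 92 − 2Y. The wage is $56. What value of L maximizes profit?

Marginal revenue from the inverse demand is MR = 92 − 4Y.
The marginal product is MP_L = 4·L^(-1/2).
A monopolist hires until marginal revenue product equals the wage: MR·MP_L = w.
At L, Y = 8·√L. Substituting and solving: (92 − 32·√L)·4·L^(-1/2) = 56 gives L = 4.

L* = 4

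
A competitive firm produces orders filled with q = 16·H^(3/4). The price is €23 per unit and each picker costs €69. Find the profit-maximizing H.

H* = 256

MP_H = (3/4)·16·H^(-1/4) = 12·H^(-1/4).
Profit maximization for a price taker requires P·MP_H = w: 23·12·H^(-1/4) = 69.
So H^(-1/4) = 0.25, which gives H = 256.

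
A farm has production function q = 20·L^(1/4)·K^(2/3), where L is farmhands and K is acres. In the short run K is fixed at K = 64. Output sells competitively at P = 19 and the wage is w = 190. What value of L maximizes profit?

L* = 16

With K = 64, MP_L = (1/4)·20·L^(-3/4)·64^(2/3) = 80·L^(-3/4).
Profit maximization for a price taker requires P·MP_L = w: 19·80·L^(-3/4) = 190.
So L^(-3/4) = 0.125, which gives L = 16.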